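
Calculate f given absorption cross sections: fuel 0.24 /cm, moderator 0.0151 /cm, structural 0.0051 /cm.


f = Sigma_a_fuel / (Sigma_a_fuel + Sigma_a_mod + Sigma_a_other)
f = 0.24 / (0.24 + 0.0151 + 0.0051)
f = 0.92237

0.92237


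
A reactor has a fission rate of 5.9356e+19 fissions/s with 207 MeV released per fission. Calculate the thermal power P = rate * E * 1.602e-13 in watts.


P = fission_rate * E_MeV * 1.602e-13
P = 5.9356e+19 * 207 * 1.602e-13
P = 1.9683e+09 W

1.9683e+09


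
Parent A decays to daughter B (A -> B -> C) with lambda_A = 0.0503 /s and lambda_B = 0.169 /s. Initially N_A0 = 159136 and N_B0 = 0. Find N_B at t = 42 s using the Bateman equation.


N_B(t) = lambda_A * N_A0 / (lambda_B - lambda_A) * [exp(-lambda_A*t) - exp(-lambda_B*t)]
exp(-0.0503*42) = 0.1209232; exp(-0.169*42) = 8.267568e-04
N_B = 0.0503 * 159136 / (0.169 - 0.0503) * (0.1209232 - 8.267568e-04)
N_B = 8098.7

8098.7


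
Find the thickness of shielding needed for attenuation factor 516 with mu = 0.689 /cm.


x = ln(factor) / mu
x = ln(516) / 0.689
x = 9.0655 cm

9.0655


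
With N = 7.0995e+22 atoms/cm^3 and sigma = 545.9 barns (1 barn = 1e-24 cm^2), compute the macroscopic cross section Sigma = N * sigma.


Sigma = N * sigma_barns * 1e-24
Sigma = 7.0995e+22 * 545.9 * 1e-24
Sigma = 38.756 /cm

38.756


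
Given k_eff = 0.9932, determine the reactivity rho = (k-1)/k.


rho = (k_eff - 1) / k_eff
rho = (0.9932 - 1) / 0.9932
rho = -0.0068466

-0.0068466


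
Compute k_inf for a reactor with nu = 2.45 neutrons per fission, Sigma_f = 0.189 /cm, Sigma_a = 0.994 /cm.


k_inf = nu * Sigma_f / Sigma_a
k_inf = 2.45 * 0.189 / 0.994
k_inf = 0.46585

0.46585


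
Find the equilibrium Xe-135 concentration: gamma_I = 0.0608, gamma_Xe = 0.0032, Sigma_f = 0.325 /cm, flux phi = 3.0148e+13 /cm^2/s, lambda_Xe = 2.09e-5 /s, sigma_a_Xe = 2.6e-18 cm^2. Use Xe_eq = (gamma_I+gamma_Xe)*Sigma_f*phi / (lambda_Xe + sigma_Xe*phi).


Xe_eq = (gamma_I + gamma_Xe) * Sigma_f * phi / (lambda_Xe + sigma_Xe * phi)
Numerator = (0.0608 + 0.0032) * 0.325 * 3.0148e+13 = 6.270784e+11
Denominator = 2.09e-5 + 2.6e-18 * 3.0148e+13 = 9.928480e-05
Xe_eq = 6.270784e+11 / 9.928480e-05 = 6.3160e+15 /cm^3

6.3160e+15


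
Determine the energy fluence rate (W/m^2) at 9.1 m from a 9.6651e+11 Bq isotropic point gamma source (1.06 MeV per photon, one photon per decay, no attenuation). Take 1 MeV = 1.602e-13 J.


psi = A * E * 1.602e-13 / (4*pi*r^2)
psi = 9.6651e+11 * 1.06 * 1.602e-13 / (4*pi*9.1^2)
psi = 1.5772e-04 W/m^2

1.5772e-04


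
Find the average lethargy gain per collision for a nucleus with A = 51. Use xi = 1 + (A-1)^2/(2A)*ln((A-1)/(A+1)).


xi = 1 + (A-1)^2/(2A) * ln((A-1)/(A+1))
xi = 1 + (51-1)^2/(2*51) * ln((51-1)/(51 +1))
xi = 0.038708

0.038708


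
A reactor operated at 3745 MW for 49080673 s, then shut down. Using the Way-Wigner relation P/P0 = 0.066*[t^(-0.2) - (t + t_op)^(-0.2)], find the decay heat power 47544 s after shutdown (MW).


P/P0 = 0.066 * [t^(-0.2) - (t + t_op)^(-0.2)]
P/P0 = 0.066 * [47544^(-0.2) - (47544 + 49080673)^(-0.2)]
P/P0 = 0.066 * [0.1160328 - 0.02895568] = 0.005747090
P = 3745 * 0.005747090 = 21.523 MW

21.523


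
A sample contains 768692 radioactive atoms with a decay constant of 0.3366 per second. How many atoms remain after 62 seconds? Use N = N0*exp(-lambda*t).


N = N0 * exp(-lambda * t)
N = 768692 * exp(-0.3366 * 62)
N = 6.6431e-04

6.6431e-04


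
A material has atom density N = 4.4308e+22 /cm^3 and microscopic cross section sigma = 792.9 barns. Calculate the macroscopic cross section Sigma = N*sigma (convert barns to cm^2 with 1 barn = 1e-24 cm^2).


Sigma = N * sigma_barns * 1e-24
Sigma = 4.4308e+22 * 792.9 * 1e-24
Sigma = 35.132 /cm

35.132


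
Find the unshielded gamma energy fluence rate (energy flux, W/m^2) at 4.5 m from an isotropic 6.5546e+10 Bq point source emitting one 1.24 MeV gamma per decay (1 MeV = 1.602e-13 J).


psi = A * E * 1.602e-13 / (4*pi*r^2)
psi = 6.5546e+10 * 1.24 * 1.602e-13 / (4*pi*4.5^2)
psi = 5.1168e-05 W/m^2

5.1168e-05


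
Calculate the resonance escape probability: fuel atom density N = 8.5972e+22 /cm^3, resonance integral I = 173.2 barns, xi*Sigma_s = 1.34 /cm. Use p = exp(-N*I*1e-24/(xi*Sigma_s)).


p = exp(-N * I * 1e-24 / (xi*Sigma_s))
p = exp(-8.5972e+22 * 173.2 * 1e-24 / 1.34)
p = 1.4929e-05

1.4929e-05


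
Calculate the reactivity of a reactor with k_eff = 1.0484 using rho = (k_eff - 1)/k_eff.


rho = (k_eff - 1) / k_eff
rho = (1.0484 - 1) / 1.0484
rho = 0.046166

0.046166


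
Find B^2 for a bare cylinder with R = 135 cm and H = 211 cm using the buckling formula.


B^2 = (2.405/R)^2 + (pi/H)^2
B^2 = (2.405/135)^2 + (pi/211)^2
B^2 = 5.3905e-04 /cm^2

5.3905e-04


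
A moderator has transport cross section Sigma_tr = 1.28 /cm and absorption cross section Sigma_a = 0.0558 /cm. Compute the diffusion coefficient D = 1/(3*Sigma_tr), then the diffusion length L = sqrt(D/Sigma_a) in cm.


D = 1 / (3 * Sigma_tr) = 1 / (3 * 1.28) = 0.2604167 cm
L = sqrt(D / Sigma_a)
L = sqrt(0.2604167 / 0.0558)
L = 2.1603 cm

2.1603


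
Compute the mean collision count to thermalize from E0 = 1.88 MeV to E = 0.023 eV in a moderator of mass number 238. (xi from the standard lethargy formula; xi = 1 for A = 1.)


xi = 1 + (A-1)^2/(2A)*ln((A-1)/(A+1)) = 0.008379872 (for A = 238)
n = ln(E0/E) / xi
n = ln(1.88e6 / 0.023) / 0.008379872
n = ln(8.173913e+07) / 0.008379872 = 2174.1

2174.1


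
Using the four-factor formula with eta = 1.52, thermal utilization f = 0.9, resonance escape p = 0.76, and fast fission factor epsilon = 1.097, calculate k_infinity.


k_inf = eta * f * p * epsilon
k_inf = 1.52 * 0.9 * 0.76 * 1.097
k_inf = 1.1405

1.1405


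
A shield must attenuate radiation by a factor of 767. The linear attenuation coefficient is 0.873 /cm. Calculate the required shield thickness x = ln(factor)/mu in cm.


x = ln(factor) / mu
x = ln(767) / 0.873
x = 7.6088 cm

7.6088


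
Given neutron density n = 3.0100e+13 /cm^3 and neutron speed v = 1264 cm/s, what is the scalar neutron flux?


phi = n * v
phi = 3.0100e+13 * 1264
phi = 3.8046e+16 /cm^2/s

3.8046e+16


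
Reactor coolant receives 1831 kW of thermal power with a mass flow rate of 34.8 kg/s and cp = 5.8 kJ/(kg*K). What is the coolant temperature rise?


dT = Q / (m_dot * cp)
dT = 1831 / (34.8 * 5.8)
dT = 9.0715 C

9.0715


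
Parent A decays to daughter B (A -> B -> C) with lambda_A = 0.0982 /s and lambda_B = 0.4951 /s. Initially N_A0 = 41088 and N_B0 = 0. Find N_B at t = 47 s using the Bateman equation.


N_B(t) = lambda_A * N_A0 / (lambda_B - lambda_A) * [exp(-lambda_A*t) - exp(-lambda_B*t)]
exp(-0.0982*47) = 0.009898223; exp(-0.4951*47) = 7.836059e-11
N_B = 0.0982 * 41088 / (0.4951 - 0.0982) * (0.009898223 - 7.836059e-11)
N_B = 100.62

100.62


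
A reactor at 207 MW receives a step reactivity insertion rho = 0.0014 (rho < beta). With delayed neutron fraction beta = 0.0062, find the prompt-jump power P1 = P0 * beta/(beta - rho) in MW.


P1/P0 = beta / (beta - rho)
P1/P0 = 0.0062 / (0.0062 - 0.0014) = 1.291667
P1 = 207 * 1.291667 = 267.38 MW

267.38


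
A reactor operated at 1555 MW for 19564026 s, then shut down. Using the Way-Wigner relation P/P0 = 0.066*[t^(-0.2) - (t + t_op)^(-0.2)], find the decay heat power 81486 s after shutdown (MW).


P/P0 = 0.066 * [t^(-0.2) - (t + t_op)^(-0.2)]
P/P0 = 0.066 * [81486^(-0.2) - (81486 + 19564026)^(-0.2)]
P/P0 = 0.066 * [0.1041798 - 0.03478142] = 0.004580293
P = 1555 * 0.004580293 = 7.1224 MW

7.1224


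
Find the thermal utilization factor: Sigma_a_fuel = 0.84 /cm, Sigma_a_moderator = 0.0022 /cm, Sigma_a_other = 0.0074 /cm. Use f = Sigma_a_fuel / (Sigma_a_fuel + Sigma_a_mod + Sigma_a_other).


f = Sigma_a_fuel / (Sigma_a_fuel + Sigma_a_mod + Sigma_a_other)
f = 0.84 / (0.84 + 0.0022 + 0.0074)
f = 0.98870

0.98870


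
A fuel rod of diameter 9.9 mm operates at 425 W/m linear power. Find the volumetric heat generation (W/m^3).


r = D / 2 / 1000 = 9.9 / 2 / 1000 = 0.00495 m
q''' = q' / (pi * r^2)
q''' = 425 / (pi * 0.00495^2)
q''' = 5.5211e+06 W/m^3

5.5211e+06


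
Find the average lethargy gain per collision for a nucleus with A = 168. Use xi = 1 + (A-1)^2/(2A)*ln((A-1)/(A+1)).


xi = 1 + (A-1)^2/(2A) * ln((A-1)/(A+1))
xi = 1 + (168-1)^2/(2*168) * ln((168-1)/(168 +1))
xi = 0.011858

0.011858


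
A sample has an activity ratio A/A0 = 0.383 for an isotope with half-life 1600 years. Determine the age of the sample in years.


lambda = ln(2) / t_half = ln(2) / 1600 = 4.332170e-04 /yr
t = -ln(A/A0) / lambda
t = -ln(0.383) / 4.332170e-04
t = 2215.3 yr

2215.3


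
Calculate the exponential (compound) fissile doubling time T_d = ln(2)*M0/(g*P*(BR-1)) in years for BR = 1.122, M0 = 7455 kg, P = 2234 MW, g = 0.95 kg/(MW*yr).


Breeding gain G = BR - 1 = 1.122 - 1 = 0.122
Fissile production rate = g * P * G = 0.95 * 2234 * 0.122 = 258.9206 kg/yr
T_d = ln(2) * M0 / (g * P * G)
T_d = ln(2) * 7455 / 258.9206 = 19.958 yr

19.958


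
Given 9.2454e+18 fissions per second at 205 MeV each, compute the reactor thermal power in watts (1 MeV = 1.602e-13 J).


P = fission_rate * E_MeV * 1.602e-13
P = 9.2454e+18 * 205 * 1.602e-13
P = 3.0363e+08 W

3.0363e+08


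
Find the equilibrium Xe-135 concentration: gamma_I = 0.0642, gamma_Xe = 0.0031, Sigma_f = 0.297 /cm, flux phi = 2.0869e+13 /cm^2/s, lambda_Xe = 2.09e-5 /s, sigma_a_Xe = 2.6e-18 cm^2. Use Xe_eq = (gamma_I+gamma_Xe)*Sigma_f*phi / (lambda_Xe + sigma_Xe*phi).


Xe_eq = (gamma_I + gamma_Xe) * Sigma_f * phi / (lambda_Xe + sigma_Xe * phi)
Numerator = (0.0642 + 0.0031) * 0.297 * 2.0869e+13 = 4.171317e+11
Denominator = 2.09e-5 + 2.6e-18 * 2.0869e+13 = 7.515940e-05
Xe_eq = 4.171317e+11 / 7.515940e-05 = 5.5500e+15 /cm^3

5.5500e+15


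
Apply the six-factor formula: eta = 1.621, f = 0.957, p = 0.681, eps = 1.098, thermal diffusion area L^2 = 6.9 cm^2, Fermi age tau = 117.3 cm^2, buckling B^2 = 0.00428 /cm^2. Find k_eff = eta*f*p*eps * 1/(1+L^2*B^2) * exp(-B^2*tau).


k_inf = eta*f*p*eps = 1.621*0.957*0.681*1.098 = 1.159964
P_TNL = 1/(1 + L^2*B^2) = 1/(1 + 6.9*0.00428) = 0.9713151
P_FNL = exp(-B^2*tau) = exp(-0.00428*117.3) = 0.6052922
k_eff = k_inf * P_TNL * P_FNL = 1.159964 * 0.9713151 * 0.6052922
k_eff = 0.68198

0.68198


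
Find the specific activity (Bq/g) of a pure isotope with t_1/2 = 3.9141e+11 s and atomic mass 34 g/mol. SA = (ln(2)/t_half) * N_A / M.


lambda = ln(2) / t_half = ln(2) / 3.9141e+11 = 1.770898e-12 /s
SA = lambda * N_A / M
SA = 1.770898e-12 * 6.022e23 / 34
SA = 3.1366e+10 Bq/g

3.1366e+10


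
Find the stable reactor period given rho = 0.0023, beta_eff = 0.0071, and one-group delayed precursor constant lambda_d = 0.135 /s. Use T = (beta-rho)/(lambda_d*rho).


T = (beta - rho) / (lambda_d * rho)
T = (0.0071 - 0.0023) / (0.135 * 0.0023)
T = 15.459 s

15.459


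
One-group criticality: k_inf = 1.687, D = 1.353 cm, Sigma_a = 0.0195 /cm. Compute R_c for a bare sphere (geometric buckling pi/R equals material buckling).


L^2 = D / Sigma_a = 1.353 / 0.0195 = 69.38462 cm^2
B_m^2 = (k_inf - 1) / L^2 = (1.687 - 1) / 69.38462 = 0.009901330 /cm^2
For a bare sphere: B_g = pi/R, so R_c = pi / sqrt(B_m^2)
R_c = pi / sqrt(0.009901330) = 31.572 cm

31.572


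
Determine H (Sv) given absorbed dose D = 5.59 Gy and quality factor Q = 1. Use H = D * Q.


H = D * Q
H = 5.59 * 1
H = 5.5900 Sv

5.5900


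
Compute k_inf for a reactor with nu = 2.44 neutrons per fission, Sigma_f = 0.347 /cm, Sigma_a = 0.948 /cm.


k_inf = nu * Sigma_f / Sigma_a
k_inf = 2.44 * 0.347 / 0.948
k_inf = 0.89312

0.89312


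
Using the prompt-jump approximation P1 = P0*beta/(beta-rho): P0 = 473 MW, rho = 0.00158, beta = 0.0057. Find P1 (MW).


P1/P0 = beta / (beta - rho)
P1/P0 = 0.0057 / (0.0057 - 0.00158) = 1.383495
P1 = 473 * 1.383495 = 654.39 MW

654.39


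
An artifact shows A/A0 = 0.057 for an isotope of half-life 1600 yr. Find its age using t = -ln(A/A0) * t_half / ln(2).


lambda = ln(2) / t_half = ln(2) / 1600 = 4.332170e-04 /yr
t = -ln(A/A0) / lambda
t = -ln(0.057) / 4.332170e-04
t = 6612.6 yr

6612.6


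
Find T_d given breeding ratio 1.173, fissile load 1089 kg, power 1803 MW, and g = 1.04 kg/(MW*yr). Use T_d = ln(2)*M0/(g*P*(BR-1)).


Breeding gain G = BR - 1 = 1.173 - 1 = 0.173
Fissile production rate = g * P * G = 1.04 * 1803 * 0.173 = 324.39576 kg/yr
T_d = ln(2) * M0 / (g * P * G)
T_d = ln(2) * 1089 / 324.39576 = 2.3269 yr

2.3269


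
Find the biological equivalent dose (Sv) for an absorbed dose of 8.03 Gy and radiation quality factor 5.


H = D * Q
H = 8.03 * 5
H = 40.150 Sv

40.150


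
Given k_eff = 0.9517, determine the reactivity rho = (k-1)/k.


rho = (k_eff - 1) / k_eff
rho = (0.9517 - 1) / 0.9517
rho = -0.050751

-0.050751


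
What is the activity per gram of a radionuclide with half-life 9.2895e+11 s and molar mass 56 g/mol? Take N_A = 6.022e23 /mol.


lambda = ln(2) / t_half = ln(2) / 9.2895e+11 = 7.461620e-13 /s
SA = lambda * N_A / M
SA = 7.461620e-13 * 6.022e23 / 56
SA = 8.0239e+09 Bq/g

8.0239e+09


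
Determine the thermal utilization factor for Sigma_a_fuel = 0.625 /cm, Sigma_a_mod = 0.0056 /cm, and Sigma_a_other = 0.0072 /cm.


f = Sigma_a_fuel / (Sigma_a_fuel + Sigma_a_mod + Sigma_a_other)
f = 0.625 / (0.625 + 0.0056 + 0.0072)
f = 0.97993

0.97993


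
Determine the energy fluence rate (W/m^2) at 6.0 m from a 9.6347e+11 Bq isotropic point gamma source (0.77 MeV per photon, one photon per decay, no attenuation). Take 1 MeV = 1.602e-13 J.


psi = A * E * 1.602e-13 / (4*pi*r^2)
psi = 9.6347e+11 * 0.77 * 1.602e-13 / (4*pi*6.0^2)
psi = 2.6271e-04 W/m^2

2.6271e-04


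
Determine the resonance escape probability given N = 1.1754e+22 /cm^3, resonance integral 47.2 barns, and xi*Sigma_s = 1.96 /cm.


p = exp(-N * I * 1e-24 / (xi*Sigma_s))
p = exp(-1.1754e+22 * 47.2 * 1e-24 / 1.96)
p = 0.75348

0.75348


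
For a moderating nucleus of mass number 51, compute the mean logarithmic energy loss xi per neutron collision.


xi = 1 + (A-1)^2/(2A) * ln((A-1)/(A+1))
xi = 1 + (51-1)^2/(2*51) * ln((51-1)/(51 +1))
xi = 0.038708

0.038708


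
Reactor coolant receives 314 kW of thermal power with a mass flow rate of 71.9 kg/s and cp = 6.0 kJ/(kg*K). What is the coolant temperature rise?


dT = Q / (m_dot * cp)
dT = 314 / (71.9 * 6.0)
dT = 0.72786 C

0.72786


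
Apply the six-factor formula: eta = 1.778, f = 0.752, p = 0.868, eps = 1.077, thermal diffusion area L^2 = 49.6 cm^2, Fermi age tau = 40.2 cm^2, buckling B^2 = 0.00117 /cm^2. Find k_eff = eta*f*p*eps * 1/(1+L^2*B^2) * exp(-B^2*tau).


k_inf = eta*f*p*eps = 1.778*0.752*0.868*1.077 = 1.249928
P_TNL = 1/(1 + L^2*B^2) = 1/(1 + 49.6*0.00117) = 0.9451510
P_FNL = exp(-B^2*tau) = exp(-0.00117*40.2) = 0.9540550
k_eff = k_inf * P_TNL * P_FNL = 1.249928 * 0.9451510 * 0.9540550
k_eff = 1.1271

1.1271


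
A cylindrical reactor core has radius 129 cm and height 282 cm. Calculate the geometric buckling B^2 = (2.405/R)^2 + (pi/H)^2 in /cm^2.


B^2 = (2.405/R)^2 + (pi/H)^2
B^2 = (2.405/129)^2 + (pi/282)^2
B^2 = 4.7169e-04 /cm^2

4.7169e-04


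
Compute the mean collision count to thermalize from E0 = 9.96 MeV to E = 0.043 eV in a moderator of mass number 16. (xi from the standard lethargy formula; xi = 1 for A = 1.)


xi = 1 + (A-1)^2/(2A)*ln((A-1)/(A+1)) = 0.1199467 (for A = 16)
n = ln(E0/E) / xi
n = ln(9.96e6 / 0.043) / 0.1199467
n = ln(2.316279e+08) / 0.1199467 = 160.58

160.58


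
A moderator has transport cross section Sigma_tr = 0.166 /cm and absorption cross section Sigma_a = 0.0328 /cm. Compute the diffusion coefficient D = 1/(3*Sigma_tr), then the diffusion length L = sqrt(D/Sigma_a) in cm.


D = 1 / (3 * Sigma_tr) = 1 / (3 * 0.166) = 2.008032 cm
L = sqrt(D / Sigma_a)
L = sqrt(2.008032 / 0.0328)
L = 7.8244 cm

7.8244


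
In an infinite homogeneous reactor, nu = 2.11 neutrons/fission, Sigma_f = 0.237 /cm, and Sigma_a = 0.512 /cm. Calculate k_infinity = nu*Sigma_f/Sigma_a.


k_inf = nu * Sigma_f / Sigma_a
k_inf = 2.11 * 0.237 / 0.512
k_inf = 0.97670

0.97670


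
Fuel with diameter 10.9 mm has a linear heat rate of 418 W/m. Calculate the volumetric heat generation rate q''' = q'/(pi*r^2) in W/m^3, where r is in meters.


r = D / 2 / 1000 = 10.9 / 2 / 1000 = 0.00545 m
q''' = q' / (pi * r^2)
q''' = 418 / (pi * 0.00545^2)
q''' = 4.4795e+06 W/m^3

4.4795e+06


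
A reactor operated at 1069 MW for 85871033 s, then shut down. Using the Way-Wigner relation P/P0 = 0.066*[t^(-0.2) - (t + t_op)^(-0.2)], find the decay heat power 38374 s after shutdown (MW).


P/P0 = 0.066 * [t^(-0.2) - (t + t_op)^(-0.2)]
P/P0 = 0.066 * [38374^(-0.2) - (38374 + 85871033)^(-0.2)]
P/P0 = 0.066 * [0.1211135 - 0.02589357] = 0.006284515
P = 1069 * 0.006284515 = 6.7181 MW

6.7181


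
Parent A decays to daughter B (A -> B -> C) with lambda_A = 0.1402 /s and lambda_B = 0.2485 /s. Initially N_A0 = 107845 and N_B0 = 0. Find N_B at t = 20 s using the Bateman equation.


N_B(t) = lambda_A * N_A0 / (lambda_B - lambda_A) * [exp(-lambda_A*t) - exp(-lambda_B*t)]
exp(-0.1402*20) = 0.06056731; exp(-0.2485*20) = 0.006943148
N_B = 0.1402 * 107845 / (0.2485 - 0.1402) * (0.06056731 - 0.006943148)
N_B = 7486.5

7486.5


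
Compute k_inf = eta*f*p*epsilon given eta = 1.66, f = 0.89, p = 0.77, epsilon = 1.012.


k_inf = eta * f * p * epsilon
k_inf = 1.66 * 0.89 * 0.77 * 1.012
k_inf = 1.1512

1.1512


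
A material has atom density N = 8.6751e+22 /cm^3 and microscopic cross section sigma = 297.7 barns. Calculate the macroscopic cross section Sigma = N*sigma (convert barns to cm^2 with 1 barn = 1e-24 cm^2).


Sigma = N * sigma_barns * 1e-24
Sigma = 8.6751e+22 * 297.7 * 1e-24
Sigma = 25.826 /cm

25.826


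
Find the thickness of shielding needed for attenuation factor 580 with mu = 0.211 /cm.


x = ln(factor) / mu
x = ln(580) / 0.211
x = 30.157 cm

30.157


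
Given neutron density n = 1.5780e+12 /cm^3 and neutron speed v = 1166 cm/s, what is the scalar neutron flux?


phi = n * v
phi = 1.5780e+12 * 1166
phi = 1.8399e+15 /cm^2/s

1.8399e+15


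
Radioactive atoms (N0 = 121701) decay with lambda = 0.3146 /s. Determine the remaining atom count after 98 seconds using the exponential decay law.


N = N0 * exp(-lambda * t)
N = 121701 * exp(-0.3146 * 98)
N = 4.9619e-09

4.9619e-09


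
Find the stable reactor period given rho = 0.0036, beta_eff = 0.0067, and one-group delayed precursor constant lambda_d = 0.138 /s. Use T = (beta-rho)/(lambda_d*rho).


T = (beta - rho) / (lambda_d * rho)
T = (0.0067 - 0.0036) / (0.138 * 0.0036)
T = 6.2399 s

6.2399


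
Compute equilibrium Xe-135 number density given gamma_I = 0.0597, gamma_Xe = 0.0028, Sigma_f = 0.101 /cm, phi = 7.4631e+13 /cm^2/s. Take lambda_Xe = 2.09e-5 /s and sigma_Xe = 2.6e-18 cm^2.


Xe_eq = (gamma_I + gamma_Xe) * Sigma_f * phi / (lambda_Xe + sigma_Xe * phi)
Numerator = (0.0597 + 0.0028) * 0.101 * 7.4631e+13 = 4.711082e+11
Denominator = 2.09e-5 + 2.6e-18 * 7.4631e+13 = 2.149406e-04
Xe_eq = 4.711082e+11 / 2.149406e-04 = 2.1918e+15 /cm^3

2.1918e+15


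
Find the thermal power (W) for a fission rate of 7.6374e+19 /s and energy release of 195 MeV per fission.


P = fission_rate * E_MeV * 1.602e-13
P = 7.6374e+19 * 195 * 1.602e-13
P = 2.3858e+09 W

2.3858e+09


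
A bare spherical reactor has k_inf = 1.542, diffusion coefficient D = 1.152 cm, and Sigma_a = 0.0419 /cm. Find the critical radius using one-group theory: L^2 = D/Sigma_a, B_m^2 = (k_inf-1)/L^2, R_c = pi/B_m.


L^2 = D / Sigma_a = 1.152 / 0.0419 = 27.49403 cm^2
B_m^2 = (k_inf - 1) / L^2 = (1.542 - 1) / 27.49403 = 0.01971337 /cm^2
For a bare sphere: B_g = pi/R, so R_c = pi / sqrt(B_m^2)
R_c = pi / sqrt(0.01971337) = 22.375 cm

22.375


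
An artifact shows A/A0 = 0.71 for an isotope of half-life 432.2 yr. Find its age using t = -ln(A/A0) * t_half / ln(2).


lambda = ln(2) / t_half = ln(2) / 432.2 = 0.001603765 /yr
t = -ln(A/A0) / lambda
t = -ln(0.71) / 0.001603765
t = 213.55 yr

213.55


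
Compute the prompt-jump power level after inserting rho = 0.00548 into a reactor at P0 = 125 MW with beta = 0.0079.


P1/P0 = beta / (beta - rho)
P1/P0 = 0.0079 / (0.0079 - 0.00548) = 3.264463
P1 = 125 * 3.264463 = 408.06 MW

408.06


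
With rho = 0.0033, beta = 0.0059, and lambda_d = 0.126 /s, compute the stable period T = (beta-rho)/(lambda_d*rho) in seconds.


T = (beta - rho) / (lambda_d * rho)
T = (0.0059 - 0.0033) / (0.126 * 0.0033)
T = 6.2530 s

6.2530


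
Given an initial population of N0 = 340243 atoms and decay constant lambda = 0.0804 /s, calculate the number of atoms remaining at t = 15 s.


N = N0 * exp(-lambda * t)
N = 340243 * exp(-0.0804 * 15)
N = 101866

101866


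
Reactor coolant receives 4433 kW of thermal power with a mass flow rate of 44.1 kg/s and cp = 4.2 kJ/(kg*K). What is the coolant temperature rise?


dT = Q / (m_dot * cp)
dT = 4433 / (44.1 * 4.2)
dT = 23.934 C

23.934


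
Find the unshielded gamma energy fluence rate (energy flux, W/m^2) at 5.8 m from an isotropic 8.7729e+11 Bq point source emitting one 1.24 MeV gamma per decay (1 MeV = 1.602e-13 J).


psi = A * E * 1.602e-13 / (4*pi*r^2)
psi = 8.7729e+11 * 1.24 * 1.602e-13 / (4*pi*5.8^2)
psi = 4.1225e-04 W/m^2

4.1225e-04


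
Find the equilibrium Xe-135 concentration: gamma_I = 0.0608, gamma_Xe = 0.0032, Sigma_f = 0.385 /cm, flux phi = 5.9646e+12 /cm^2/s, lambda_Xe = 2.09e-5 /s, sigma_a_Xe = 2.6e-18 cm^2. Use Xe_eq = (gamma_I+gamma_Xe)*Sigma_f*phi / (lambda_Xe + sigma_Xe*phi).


Xe_eq = (gamma_I + gamma_Xe) * Sigma_f * phi / (lambda_Xe + sigma_Xe * phi)
Numerator = (0.0608 + 0.0032) * 0.385 * 5.9646e+12 = 1.469677e+11
Denominator = 2.09e-5 + 2.6e-18 * 5.9646e+12 = 3.640796e-05
Xe_eq = 1.469677e+11 / 3.640796e-05 = 4.0367e+15 /cm^3

4.0367e+15


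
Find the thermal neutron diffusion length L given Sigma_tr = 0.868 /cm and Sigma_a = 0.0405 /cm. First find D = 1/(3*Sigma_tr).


D = 1 / (3 * Sigma_tr) = 1 / (3 * 0.868) = 0.3840246 cm
L = sqrt(D / Sigma_a)
L = sqrt(0.3840246 / 0.0405)
L = 3.0793 cm

3.0793


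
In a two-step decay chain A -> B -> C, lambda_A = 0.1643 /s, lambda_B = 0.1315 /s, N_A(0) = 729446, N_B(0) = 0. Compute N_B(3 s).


N_B(t) = lambda_A * N_A0 / (lambda_B - lambda_A) * [exp(-lambda_A*t) - exp(-lambda_B*t)]
exp(-0.1643*3) = 0.6108524; exp(-0.1315*3) = 0.6740170
N_B = 0.1643 * 729446 / (0.1315 - 0.1643) * (0.6108524 - 0.6740170)
N_B = 230797

230797


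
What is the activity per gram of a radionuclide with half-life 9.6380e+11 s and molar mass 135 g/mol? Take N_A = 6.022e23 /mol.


lambda = ln(2) / t_half = ln(2) / 9.6380e+11 = 7.191816e-13 /s
SA = lambda * N_A / M
SA = 7.191816e-13 * 6.022e23 / 135
SA = 3.2081e+09 Bq/g

3.2081e+09


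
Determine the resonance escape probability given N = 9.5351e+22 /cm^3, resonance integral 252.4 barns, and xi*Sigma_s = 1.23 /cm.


p = exp(-N * I * 1e-24 / (xi*Sigma_s))
p = exp(-9.5351e+22 * 252.4 * 1e-24 / 1.23)
p = 3.1802e-09

3.1802e-09


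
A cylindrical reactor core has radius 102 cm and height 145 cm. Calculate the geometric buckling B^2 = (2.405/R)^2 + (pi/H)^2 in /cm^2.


B^2 = (2.405/R)^2 + (pi/H)^2
B^2 = (2.405/102)^2 + (pi/145)^2
B^2 = 0.0010254 /cm^2

0.0010254


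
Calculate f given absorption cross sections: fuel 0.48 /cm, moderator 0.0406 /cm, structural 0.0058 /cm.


f = Sigma_a_fuel / (Sigma_a_fuel + Sigma_a_mod + Sigma_a_other)
f = 0.48 / (0.48 + 0.0406 + 0.0058)
f = 0.91185

0.91185


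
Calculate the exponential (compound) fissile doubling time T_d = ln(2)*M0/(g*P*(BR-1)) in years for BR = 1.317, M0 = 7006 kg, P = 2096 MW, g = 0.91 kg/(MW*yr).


Breeding gain G = BR - 1 = 1.317 - 1 = 0.317
Fissile production rate = g * P * G = 0.91 * 2096 * 0.317 = 604.63312 kg/yr
T_d = ln(2) * M0 / (g * P * G)
T_d = ln(2) * 7006 / 604.63312 = 8.0316 yr

8.0316


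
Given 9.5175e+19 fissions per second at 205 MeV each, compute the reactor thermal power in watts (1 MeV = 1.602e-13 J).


P = fission_rate * E_MeV * 1.602e-13
P = 9.5175e+19 * 205 * 1.602e-13
P = 3.1256e+09 W

3.1256e+09


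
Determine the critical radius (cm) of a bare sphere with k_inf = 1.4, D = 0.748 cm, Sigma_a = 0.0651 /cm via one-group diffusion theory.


L^2 = D / Sigma_a = 0.748 / 0.0651 = 11.49002 cm^2
B_m^2 = (k_inf - 1) / L^2 = (1.4 - 1) / 11.49002 = 0.03481282 /cm^2
For a bare sphere: B_g = pi/R, so R_c = pi / sqrt(B_m^2)
R_c = pi / sqrt(0.03481282) = 16.838 cm

16.838


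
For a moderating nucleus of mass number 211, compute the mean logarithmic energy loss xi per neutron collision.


xi = 1 + (A-1)^2/(2A) * ln((A-1)/(A+1))
xi = 1 + (211-1)^2/(2*211) * ln((211-1)/(211 +1))
xi = 0.0094488

0.0094488


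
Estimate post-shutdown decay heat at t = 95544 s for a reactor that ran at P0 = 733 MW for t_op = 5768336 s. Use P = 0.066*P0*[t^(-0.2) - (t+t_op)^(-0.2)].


P/P0 = 0.066 * [t^(-0.2) - (t + t_op)^(-0.2)]
P/P0 = 0.066 * [95544^(-0.2) - (95544 + 5768336)^(-0.2)]
P/P0 = 0.066 * [0.1009158 - 0.04429584] = 0.003736917
P = 733 * 0.003736917 = 2.7392 MW

2.7392


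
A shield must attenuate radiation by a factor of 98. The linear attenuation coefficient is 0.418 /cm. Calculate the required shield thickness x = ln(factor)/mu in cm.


x = ln(factor) / mu
x = ln(98) / 0.418
x = 10.969 cm

10.969


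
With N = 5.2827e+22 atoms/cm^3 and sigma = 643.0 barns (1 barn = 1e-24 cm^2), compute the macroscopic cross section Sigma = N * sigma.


Sigma = N * sigma_barns * 1e-24
Sigma = 5.2827e+22 * 643.0 * 1e-24
Sigma = 33.968 /cm

33.968


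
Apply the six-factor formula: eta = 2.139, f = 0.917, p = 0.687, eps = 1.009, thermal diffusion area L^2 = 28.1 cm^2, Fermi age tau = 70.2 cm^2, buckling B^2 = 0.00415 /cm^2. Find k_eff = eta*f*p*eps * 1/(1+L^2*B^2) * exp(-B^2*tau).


k_inf = eta*f*p*eps = 2.139*0.917*0.687*1.009 = 1.359653
P_TNL = 1/(1 + L^2*B^2) = 1/(1 + 28.1*0.00415) = 0.8955638
P_FNL = exp(-B^2*tau) = exp(-0.00415*70.2) = 0.7472690
k_eff = k_inf * P_TNL * P_FNL = 1.359653 * 0.8955638 * 0.7472690
k_eff = 0.90992

0.90992


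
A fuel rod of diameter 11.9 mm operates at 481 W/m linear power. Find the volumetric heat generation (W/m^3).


r = D / 2 / 1000 = 11.9 / 2 / 1000 = 0.00595 m
q''' = q' / (pi * r^2)
q''' = 481 / (pi * 0.00595^2)
q''' = 4.3248e+06 W/m^3

4.3248e+06


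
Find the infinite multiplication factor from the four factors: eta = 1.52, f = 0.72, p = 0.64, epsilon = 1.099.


k_inf = eta * f * p * epsilon
k_inf = 1.52 * 0.72 * 0.64 * 1.099
k_inf = 0.76976

0.76976


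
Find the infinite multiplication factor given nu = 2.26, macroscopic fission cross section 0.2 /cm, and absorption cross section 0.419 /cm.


k_inf = nu * Sigma_f / Sigma_a
k_inf = 2.26 * 0.2 / 0.419
k_inf = 1.0788

1.0788


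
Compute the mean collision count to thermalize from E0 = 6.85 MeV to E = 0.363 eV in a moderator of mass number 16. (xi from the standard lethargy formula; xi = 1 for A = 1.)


xi = 1 + (A-1)^2/(2A)*ln((A-1)/(A+1)) = 0.1199467 (for A = 16)
n = ln(E0/E) / xi
n = ln(6.85e6 / 0.363) / 0.1199467
n = ln(1.887052e+07) / 0.1199467 = 139.67

139.67


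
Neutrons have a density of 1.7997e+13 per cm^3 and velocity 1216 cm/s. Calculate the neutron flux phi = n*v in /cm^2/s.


phi = n * v
phi = 1.7997e+13 * 1216
phi = 2.1884e+16 /cm^2/s

2.1884e+16


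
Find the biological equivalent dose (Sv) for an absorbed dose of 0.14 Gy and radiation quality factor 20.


H = D * Q
H = 0.14 * 20
H = 2.8000 Sv

2.8000


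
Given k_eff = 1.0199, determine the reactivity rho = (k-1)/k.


rho = (k_eff - 1) / k_eff
rho = (1.0199 - 1) / 1.0199
rho = 0.019512

0.019512


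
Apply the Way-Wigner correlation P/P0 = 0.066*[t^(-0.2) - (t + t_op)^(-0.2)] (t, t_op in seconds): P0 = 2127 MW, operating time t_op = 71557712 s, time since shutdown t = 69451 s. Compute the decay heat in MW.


P/P0 = 0.066 * [t^(-0.2) - (t + t_op)^(-0.2)]
P/P0 = 0.066 * [69451^(-0.2) - (69451 + 71557712)^(-0.2)]
P/P0 = 0.066 * [0.1075633 - 0.02685248] = 0.005326914
P = 2127 * 0.005326914 = 11.330 MW

11.330


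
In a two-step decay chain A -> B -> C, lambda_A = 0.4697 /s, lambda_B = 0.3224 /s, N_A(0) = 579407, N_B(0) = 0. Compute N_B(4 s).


N_B(t) = lambda_A * N_A0 / (lambda_B - lambda_A) * [exp(-lambda_A*t) - exp(-lambda_B*t)]
exp(-0.4697*4) = 0.1527733; exp(-0.3224*4) = 0.2753809
N_B = 0.4697 * 579407 / (0.3224 - 0.4697) * (0.1527733 - 0.2753809)
N_B = 226526

226526


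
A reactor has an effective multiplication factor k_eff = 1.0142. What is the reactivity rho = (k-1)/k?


rho = (k_eff - 1) / k_eff
rho = (1.0142 - 1) / 1.0142
rho = 0.014001

0.014001


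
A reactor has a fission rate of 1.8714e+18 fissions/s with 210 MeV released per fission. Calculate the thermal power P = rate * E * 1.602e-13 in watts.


P = fission_rate * E_MeV * 1.602e-13
P = 1.8714e+18 * 210 * 1.602e-13
P = 6.2958e+07 W

6.2958e+07


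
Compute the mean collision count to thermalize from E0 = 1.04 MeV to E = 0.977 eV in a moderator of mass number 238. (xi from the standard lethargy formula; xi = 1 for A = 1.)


xi = 1 + (A-1)^2/(2A)*ln((A-1)/(A+1)) = 0.008379872 (for A = 238)
n = ln(E0/E) / xi
n = ln(1.04e6 / 0.977) / 0.008379872
n = ln(1.064483e+06) / 0.008379872 = 1656.1

1656.1


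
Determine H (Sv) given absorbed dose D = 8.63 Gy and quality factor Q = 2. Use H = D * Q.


H = D * Q
H = 8.63 * 2
H = 17.260 Sv

17.260


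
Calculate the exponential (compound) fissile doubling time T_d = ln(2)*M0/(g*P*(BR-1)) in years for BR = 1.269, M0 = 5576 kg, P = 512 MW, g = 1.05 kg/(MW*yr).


Breeding gain G = BR - 1 = 1.269 - 1 = 0.269
Fissile production rate = g * P * G = 1.05 * 512 * 0.269 = 144.6144 kg/yr
T_d = ln(2) * M0 / (g * P * G)
T_d = ln(2) * 5576 / 144.6144 = 26.726 yr

26.726


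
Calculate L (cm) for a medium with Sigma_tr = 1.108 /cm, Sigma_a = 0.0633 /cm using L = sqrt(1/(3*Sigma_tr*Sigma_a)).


D = 1 / (3 * Sigma_tr) = 1 / (3 * 1.108) = 0.3008424 cm
L = sqrt(D / Sigma_a)
L = sqrt(0.3008424 / 0.0633)
L = 2.1801 cm

2.1801


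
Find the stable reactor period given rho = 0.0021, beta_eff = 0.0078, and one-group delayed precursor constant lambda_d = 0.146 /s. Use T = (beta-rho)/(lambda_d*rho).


T = (beta - rho) / (lambda_d * rho)
T = (0.0078 - 0.0021) / (0.146 * 0.0021)
T = 18.591 s

18.591


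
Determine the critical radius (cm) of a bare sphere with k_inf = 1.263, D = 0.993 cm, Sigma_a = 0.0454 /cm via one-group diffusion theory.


L^2 = D / Sigma_a = 0.993 / 0.0454 = 21.87225 cm^2
B_m^2 = (k_inf - 1) / L^2 = (1.263 - 1) / 21.87225 = 0.01202437 /cm^2
For a bare sphere: B_g = pi/R, so R_c = pi / sqrt(B_m^2)
R_c = pi / sqrt(0.01202437) = 28.650 cm

28.650


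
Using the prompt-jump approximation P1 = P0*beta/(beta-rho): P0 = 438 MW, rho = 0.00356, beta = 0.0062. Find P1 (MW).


P1/P0 = beta / (beta - rho)
P1/P0 = 0.0062 / (0.0062 - 0.00356) = 2.348485
P1 = 438 * 2.348485 = 1028.6 MW

1028.6


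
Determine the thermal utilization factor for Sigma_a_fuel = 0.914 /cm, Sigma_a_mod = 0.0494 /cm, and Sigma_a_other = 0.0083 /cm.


f = Sigma_a_fuel / (Sigma_a_fuel + Sigma_a_mod + Sigma_a_other)
f = 0.914 / (0.914 + 0.0494 + 0.0083)
f = 0.94062

0.94062


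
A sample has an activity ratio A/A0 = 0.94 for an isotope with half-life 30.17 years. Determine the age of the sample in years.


lambda = ln(2) / t_half = ln(2) / 30.17 = 0.02297472 /yr
t = -ln(A/A0) / lambda
t = -ln(0.94) / 0.02297472
t = 2.6932 yr

2.6932


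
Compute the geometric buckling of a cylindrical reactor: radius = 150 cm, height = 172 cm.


B^2 = (2.405/R)^2 + (pi/H)^2
B^2 = (2.405/150)^2 + (pi/172)^2
B^2 = 5.9068e-04 /cm^2

5.9068e-04


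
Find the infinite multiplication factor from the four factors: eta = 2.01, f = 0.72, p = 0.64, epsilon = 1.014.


k_inf = eta * f * p * epsilon
k_inf = 2.01 * 0.72 * 0.64 * 1.014
k_inf = 0.93917

0.93917


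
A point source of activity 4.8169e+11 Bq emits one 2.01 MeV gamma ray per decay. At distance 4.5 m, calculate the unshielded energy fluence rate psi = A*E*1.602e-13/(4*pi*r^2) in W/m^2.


psi = A * E * 1.602e-13 / (4*pi*r^2)
psi = 4.8169e+11 * 2.01 * 1.602e-13 / (4*pi*4.5^2)
psi = 6.0952e-04 W/m^2

6.0952e-04


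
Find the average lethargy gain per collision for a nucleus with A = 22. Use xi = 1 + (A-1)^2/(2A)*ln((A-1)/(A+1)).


xi = 1 + (A-1)^2/(2A) * ln((A-1)/(A+1))
xi = 1 + (22-1)^2/(2*22) * ln((22-1)/(22 +1))
xi = 0.088215

0.088215


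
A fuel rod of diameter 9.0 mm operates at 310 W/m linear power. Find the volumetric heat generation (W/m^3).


r = D / 2 / 1000 = 9.0 / 2 / 1000 = 0.0045 m
q''' = q' / (pi * r^2)
q''' = 310 / (pi * 0.0045^2)
q''' = 4.8729e+06 W/m^3

4.8729e+06


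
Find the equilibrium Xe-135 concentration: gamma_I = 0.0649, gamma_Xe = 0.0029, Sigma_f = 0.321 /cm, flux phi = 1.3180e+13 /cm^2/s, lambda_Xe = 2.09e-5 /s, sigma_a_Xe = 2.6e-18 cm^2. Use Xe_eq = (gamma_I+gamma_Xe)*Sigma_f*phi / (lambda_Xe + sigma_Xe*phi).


Xe_eq = (gamma_I + gamma_Xe) * Sigma_f * phi / (lambda_Xe + sigma_Xe * phi)
Numerator = (0.0649 + 0.0029) * 0.321 * 1.3180e+13 = 2.868469e+11
Denominator = 2.09e-5 + 2.6e-18 * 1.3180e+13 = 5.516800e-05
Xe_eq = 2.868469e+11 / 5.516800e-05 = 5.1995e+15 /cm^3

5.1995e+15


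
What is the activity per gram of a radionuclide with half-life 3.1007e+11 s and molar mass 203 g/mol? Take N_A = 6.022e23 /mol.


lambda = ln(2) / t_half = ln(2) / 3.1007e+11 = 2.235454e-12 /s
SA = lambda * N_A / M
SA = 2.235454e-12 * 6.022e23 / 203
SA = 6.6315e+09 Bq/g

6.6315e+09


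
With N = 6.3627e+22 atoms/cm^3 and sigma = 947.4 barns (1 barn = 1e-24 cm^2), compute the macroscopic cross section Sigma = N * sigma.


Sigma = N * sigma_barns * 1e-24
Sigma = 6.3627e+22 * 947.4 * 1e-24
Sigma = 60.280 /cm

60.280


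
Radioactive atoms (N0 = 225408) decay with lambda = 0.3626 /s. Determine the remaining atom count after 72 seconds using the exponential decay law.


N = N0 * exp(-lambda * t)
N = 225408 * exp(-0.3626 * 72)
N = 1.0346e-06

1.0346e-06


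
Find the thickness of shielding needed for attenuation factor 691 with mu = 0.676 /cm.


x = ln(factor) / mu
x = ln(691) / 0.676
x = 9.6718 cm

9.6718


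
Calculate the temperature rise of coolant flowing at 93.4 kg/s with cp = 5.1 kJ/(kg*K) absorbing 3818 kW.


dT = Q / (m_dot * cp)
dT = 3818 / (93.4 * 5.1)
dT = 8.0153 C

8.0153


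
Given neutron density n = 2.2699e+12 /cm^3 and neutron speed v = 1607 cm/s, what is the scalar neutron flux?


phi = n * v
phi = 2.2699e+12 * 1607
phi = 3.6477e+15 /cm^2/s

3.6477e+15


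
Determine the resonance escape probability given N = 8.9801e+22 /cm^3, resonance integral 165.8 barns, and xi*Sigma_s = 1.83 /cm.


p = exp(-N * I * 1e-24 / (xi*Sigma_s))
p = exp(-8.9801e+22 * 165.8 * 1e-24 / 1.83)
p = 2.9279e-04

2.9279e-04


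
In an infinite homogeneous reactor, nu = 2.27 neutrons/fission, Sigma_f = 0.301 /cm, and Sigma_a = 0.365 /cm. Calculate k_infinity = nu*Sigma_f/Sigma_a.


k_inf = nu * Sigma_f / Sigma_a
k_inf = 2.27 * 0.301 / 0.365
k_inf = 1.8720

1.8720


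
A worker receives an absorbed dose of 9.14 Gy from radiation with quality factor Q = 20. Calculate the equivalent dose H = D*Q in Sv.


H = D * Q
H = 9.14 * 20
H = 182.80 Sv

182.80


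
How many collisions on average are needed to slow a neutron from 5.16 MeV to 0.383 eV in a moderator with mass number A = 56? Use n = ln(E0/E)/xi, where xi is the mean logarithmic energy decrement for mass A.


xi = 1 + (A-1)^2/(2A)*ln((A-1)/(A+1)) = 0.03529286 (for A = 56)
n = ln(E0/E) / xi
n = ln(5.16e6 / 0.383) / 0.03529286
n = ln(1.347258e+07) / 0.03529286 = 465.14

465.14


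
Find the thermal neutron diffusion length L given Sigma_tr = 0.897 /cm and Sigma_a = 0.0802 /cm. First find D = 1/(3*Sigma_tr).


D = 1 / (3 * Sigma_tr) = 1 / (3 * 0.897) = 0.3716091 cm
L = sqrt(D / Sigma_a)
L = sqrt(0.3716091 / 0.0802)
L = 2.1526 cm

2.1526


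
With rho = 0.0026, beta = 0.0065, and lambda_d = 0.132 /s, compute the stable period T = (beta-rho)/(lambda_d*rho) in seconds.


T = (beta - rho) / (lambda_d * rho)
T = (0.0065 - 0.0026) / (0.132 * 0.0026)
T = 11.364 s

11.364


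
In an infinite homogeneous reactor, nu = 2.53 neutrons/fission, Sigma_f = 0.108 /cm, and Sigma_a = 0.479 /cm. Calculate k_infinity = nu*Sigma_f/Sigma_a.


k_inf = nu * Sigma_f / Sigma_a
k_inf = 2.53 * 0.108 / 0.479
k_inf = 0.57044

0.57044


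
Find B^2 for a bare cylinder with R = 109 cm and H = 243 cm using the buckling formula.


B^2 = (2.405/R)^2 + (pi/H)^2
B^2 = (2.405/109)^2 + (pi/243)^2
B^2 = 6.5397e-04 /cm^2

6.5397e-04


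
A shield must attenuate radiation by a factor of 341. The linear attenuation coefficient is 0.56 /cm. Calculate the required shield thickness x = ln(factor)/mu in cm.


x = ln(factor) / mu
x = ln(341) / 0.56
x = 10.414 cm

10.414


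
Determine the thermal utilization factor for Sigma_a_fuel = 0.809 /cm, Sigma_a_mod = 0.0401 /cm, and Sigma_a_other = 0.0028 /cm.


f = Sigma_a_fuel / (Sigma_a_fuel + Sigma_a_mod + Sigma_a_other)
f = 0.809 / (0.809 + 0.0401 + 0.0028)
f = 0.94964

0.94964


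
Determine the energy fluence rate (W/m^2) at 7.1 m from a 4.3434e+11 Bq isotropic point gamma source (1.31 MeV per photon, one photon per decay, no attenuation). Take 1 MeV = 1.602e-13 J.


psi = A * E * 1.602e-13 / (4*pi*r^2)
psi = 4.3434e+11 * 1.31 * 1.602e-13 / (4*pi*7.1^2)
psi = 1.4389e-04 W/m^2

1.4389e-04


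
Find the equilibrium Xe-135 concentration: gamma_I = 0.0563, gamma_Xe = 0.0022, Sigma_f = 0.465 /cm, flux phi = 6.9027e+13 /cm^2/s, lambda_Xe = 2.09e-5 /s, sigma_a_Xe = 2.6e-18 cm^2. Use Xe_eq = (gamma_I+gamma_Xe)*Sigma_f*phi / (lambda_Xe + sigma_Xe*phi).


Xe_eq = (gamma_I + gamma_Xe) * Sigma_f * phi / (lambda_Xe + sigma_Xe * phi)
Numerator = (0.0563 + 0.0022) * 0.465 * 6.9027e+13 = 1.877707e+12
Denominator = 2.09e-5 + 2.6e-18 * 6.9027e+13 = 2.003702e-04
Xe_eq = 1.877707e+12 / 2.003702e-04 = 9.3712e+15 /cm^3

9.3712e+15


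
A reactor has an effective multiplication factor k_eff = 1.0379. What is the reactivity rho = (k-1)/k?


rho = (k_eff - 1) / k_eff
rho = (1.0379 - 1) / 1.0379
rho = 0.036516

0.036516


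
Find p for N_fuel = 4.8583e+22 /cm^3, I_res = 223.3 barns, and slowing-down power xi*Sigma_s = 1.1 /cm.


p = exp(-N * I * 1e-24 / (xi*Sigma_s))
p = exp(-4.8583e+22 * 223.3 * 1e-24 / 1.1)
p = 5.2100e-05

5.2100e-05


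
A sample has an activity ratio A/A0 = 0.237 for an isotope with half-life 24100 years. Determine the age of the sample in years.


lambda = ln(2) / t_half = ln(2) / 24100 = 2.876129e-05 /yr
t = -ln(A/A0) / lambda
t = -ln(0.237) / 2.876129e-05
t = 50057 yr

50057


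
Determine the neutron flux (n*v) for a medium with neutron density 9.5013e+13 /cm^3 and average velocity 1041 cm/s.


phi = n * v
phi = 9.5013e+13 * 1041
phi = 9.8909e+16 /cm^2/s

9.8909e+16


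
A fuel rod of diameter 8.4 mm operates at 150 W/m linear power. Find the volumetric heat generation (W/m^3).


r = D / 2 / 1000 = 8.4 / 2 / 1000 = 0.0042 m
q''' = q' / (pi * r^2)
q''' = 150 / (pi * 0.0042^2)
q''' = 2.7067e+06 W/m^3

2.7067e+06


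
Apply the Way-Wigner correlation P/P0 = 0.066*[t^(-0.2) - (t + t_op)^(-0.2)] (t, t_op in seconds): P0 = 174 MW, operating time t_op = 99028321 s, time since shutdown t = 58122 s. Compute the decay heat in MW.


P/P0 = 0.066 * [t^(-0.2) - (t + t_op)^(-0.2)]
P/P0 = 0.066 * [58122^(-0.2) - (58122 + 99028321)^(-0.2)]
P/P0 = 0.066 * [0.1114633 - 0.02516501] = 0.005695687
P = 174 * 0.005695687 = 0.99105 MW

0.99105


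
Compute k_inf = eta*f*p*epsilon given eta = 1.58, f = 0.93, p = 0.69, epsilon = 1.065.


k_inf = eta * f * p * epsilon
k_inf = 1.58 * 0.93 * 0.69 * 1.065
k_inf = 1.0798

1.0798


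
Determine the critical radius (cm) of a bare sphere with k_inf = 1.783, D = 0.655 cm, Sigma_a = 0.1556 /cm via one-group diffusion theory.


L^2 = D / Sigma_a = 0.655 / 0.1556 = 4.209512 cm^2
B_m^2 = (k_inf - 1) / L^2 = (1.783 - 1) / 4.209512 = 0.1860073 /cm^2
For a bare sphere: B_g = pi/R, so R_c = pi / sqrt(B_m^2)
R_c = pi / sqrt(0.1860073) = 7.2843 cm

7.2843
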